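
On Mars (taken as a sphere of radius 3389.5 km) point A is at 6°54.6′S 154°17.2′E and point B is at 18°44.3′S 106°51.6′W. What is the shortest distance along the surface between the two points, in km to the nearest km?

5684 km

In radians: φ₁ = -0.1206, φ₂ = -0.3270, Δλ = 98.853° = 1.7253 rad.
cos c = sin φ₁ sin φ₂ + cos φ₁ cos φ₂ cos Δλ = (-0.1203)(-0.3212) + (0.9927)(0.9470)(-0.1539) = -0.10604,
so c = arccos(-0.10604) = 1.67704 rad.
Distance = R·c = 3389.5 × 1.6770 ≈ 5684 km.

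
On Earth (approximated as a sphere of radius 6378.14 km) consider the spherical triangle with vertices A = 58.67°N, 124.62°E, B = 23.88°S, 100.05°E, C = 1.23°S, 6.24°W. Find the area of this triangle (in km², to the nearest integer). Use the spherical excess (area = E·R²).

88073750 km²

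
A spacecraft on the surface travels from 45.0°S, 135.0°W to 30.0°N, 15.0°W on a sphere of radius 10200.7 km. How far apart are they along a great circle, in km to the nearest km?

23373 km

With latitudes φ₁ = -45.000°, φ₂ = 30.000° and longitude difference Δλ = 120.000°:
Haversine: a = sin²(Δφ/2) + cos φ₁ cos φ₂ sin²(Δλ/2) = 0.3706 + (0.7071)(0.8660)(0.7500) = 0.82987.
Central angle c = 2·arcsin(√a) = 2.29127 rad.
Distance = R·c = 10200.7 × 2.2913 ≈ 23373 km.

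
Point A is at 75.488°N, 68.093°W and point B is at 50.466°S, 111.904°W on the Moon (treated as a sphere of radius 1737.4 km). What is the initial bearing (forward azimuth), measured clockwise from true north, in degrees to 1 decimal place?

214.6°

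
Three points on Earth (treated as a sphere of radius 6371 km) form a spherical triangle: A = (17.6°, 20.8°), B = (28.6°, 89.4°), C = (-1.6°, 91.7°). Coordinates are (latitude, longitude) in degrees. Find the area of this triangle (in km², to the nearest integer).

13585746 km²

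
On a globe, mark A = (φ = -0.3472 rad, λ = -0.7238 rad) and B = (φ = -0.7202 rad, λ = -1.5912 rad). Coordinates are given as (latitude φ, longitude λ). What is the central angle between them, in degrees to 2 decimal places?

Let φ₁ = -0.3472 rad, φ₂ = -0.7202 rad, and Δλ = -0.8674 rad.
Haversine: a = sin²(Δφ/2) + cos φ₁ cos φ₂ sin²(Δλ/2) = 0.0344 + (0.9403)(0.7517)(0.1766) = 0.15920.
Central angle c = 2·arcsin(√a) = 0.82085 rad.
So the angular separation is 47.03°.

47.03°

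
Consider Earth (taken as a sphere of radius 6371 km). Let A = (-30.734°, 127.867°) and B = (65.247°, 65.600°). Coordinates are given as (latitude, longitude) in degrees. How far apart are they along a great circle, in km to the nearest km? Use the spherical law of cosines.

11926 km

Let φ₁ = -0.5364 rad, φ₂ = 1.1388 rad, and Δλ = -1.0868 rad.
cos c = sin φ₁ sin φ₂ + cos φ₁ cos φ₂ cos Δλ = (-0.5111)(0.9081) + (0.8595)(0.4187)(0.4654) = -0.29662,
so c = arccos(-0.29662) = 1.87195 rad.
Distance = R·c = 6371 × 1.8719 ≈ 11926 km.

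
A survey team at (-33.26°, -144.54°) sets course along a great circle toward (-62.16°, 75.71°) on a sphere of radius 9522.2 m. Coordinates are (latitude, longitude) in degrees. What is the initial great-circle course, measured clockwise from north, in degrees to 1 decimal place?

With φ₁ = -0.5805, φ₂ = -1.0849, Δλ = -2.4391 rad, the forward-azimuth formula gives
θ = atan2( sin Δλ cos φ₂ , cos φ₁ sin φ₂ − sin φ₁ cos φ₂ cos Δλ ) = atan2(-0.3017, -0.9349) = -162.11°.
Adding 360° brings this into [0°, 360°): 197.9°.

197.9°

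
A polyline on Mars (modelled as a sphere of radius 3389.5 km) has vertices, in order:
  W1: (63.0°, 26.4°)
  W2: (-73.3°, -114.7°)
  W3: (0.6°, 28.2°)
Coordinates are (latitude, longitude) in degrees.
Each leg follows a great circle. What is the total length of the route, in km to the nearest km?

Leg W1→W2: central angle 2.8403 rad, distance 9627.2 km.
Leg W2→W3: central angle 1.8124 rad, distance 6143.0 km.
Total: 9627.2 + 6143.0 ≈ 15770 km.

15770 km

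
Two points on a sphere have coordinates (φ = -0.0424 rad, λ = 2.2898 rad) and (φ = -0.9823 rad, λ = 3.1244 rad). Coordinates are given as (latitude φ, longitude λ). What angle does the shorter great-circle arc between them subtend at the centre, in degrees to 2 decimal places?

In radians: φ₁ = -0.0424, φ₂ = -0.9823, Δλ = 47.819° = 0.8346 rad.
Haversine: a = sin²(Δφ/2) + cos φ₁ cos φ₂ sin²(Δλ/2) = 0.2051 + (0.9991)(0.5551)(0.1643) = 0.29617.
Central angle c = 2·arcsin(√a) = 1.15090 rad.
So the angular separation is 65.94°.

65.94°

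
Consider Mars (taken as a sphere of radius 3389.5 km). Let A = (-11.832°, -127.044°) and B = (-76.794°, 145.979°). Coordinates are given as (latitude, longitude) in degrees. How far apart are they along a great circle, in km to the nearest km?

With latitudes φ₁ = -11.832°, φ₂ = -76.794° and longitude difference Δλ = -86.977°:
cos c = sin φ₁ sin φ₂ + cos φ₁ cos φ₂ cos Δλ = (-0.2050)(-0.9736) + (0.9788)(0.2285)(0.0527) = 0.21141,
so c = arccos(0.21141) = 1.35778 rad.
Distance = R·c = 3389.5 × 1.3578 ≈ 4602 km.

4602 km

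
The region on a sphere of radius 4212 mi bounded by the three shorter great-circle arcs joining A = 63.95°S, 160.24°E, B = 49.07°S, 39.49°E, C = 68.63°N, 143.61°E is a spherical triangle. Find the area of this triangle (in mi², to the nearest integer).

49312095 mi²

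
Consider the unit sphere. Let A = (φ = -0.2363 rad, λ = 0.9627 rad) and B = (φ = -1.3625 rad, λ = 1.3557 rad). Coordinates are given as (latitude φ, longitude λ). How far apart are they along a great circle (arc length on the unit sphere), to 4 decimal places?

1.1431

Let φ₁ = -0.2363 rad, φ₂ = -1.3625 rad, and Δλ = 0.3930 rad.
cos c = sin φ₁ sin φ₂ + cos φ₁ cos φ₂ cos Δλ = (-0.2341)(-0.9784) + (0.9722)(0.2068)(0.9238) = 0.41477,
so c = arccos(0.41477) = 1.14311 rad.
On the unit sphere the arc length equals the central angle: 1.1431.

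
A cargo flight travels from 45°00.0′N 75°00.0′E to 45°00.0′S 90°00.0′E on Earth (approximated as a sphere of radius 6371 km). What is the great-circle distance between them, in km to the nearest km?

Let φ₁ = 0.7854 rad, φ₂ = -0.7854 rad, and Δλ = 0.2618 rad.
cos c = sin φ₁ sin φ₂ + cos φ₁ cos φ₂ cos Δλ = (0.7071)(-0.7071) + (0.7071)(0.7071)(0.9659) = -0.01704,
so c = arccos(-0.01704) = 1.58783 rad.
Distance = R·c = 6371 × 1.5878 ≈ 10116 km.

10116 km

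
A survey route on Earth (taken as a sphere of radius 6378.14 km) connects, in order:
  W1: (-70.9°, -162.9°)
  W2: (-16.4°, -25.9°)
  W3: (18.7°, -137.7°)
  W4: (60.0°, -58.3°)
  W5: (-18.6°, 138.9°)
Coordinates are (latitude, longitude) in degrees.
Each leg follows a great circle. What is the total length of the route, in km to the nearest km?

Leg W1→W2: central angle 1.5336 rad, distance 9781.3 km.
Leg W2→W3: central angle 2.0130 rad, distance 12839.5 km.
Leg W3→W4: central angle 1.1974 rad, distance 7637.2 km.
Leg W4→W5: central angle 2.3875 rad, distance 15228.0 km.
Total: 9781.3 + 12839.5 + 7637.2 + 15228.0 ≈ 45486 km.

45486 km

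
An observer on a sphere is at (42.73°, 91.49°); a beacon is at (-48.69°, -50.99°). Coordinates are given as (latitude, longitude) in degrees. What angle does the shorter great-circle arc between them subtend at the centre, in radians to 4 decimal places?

Let φ₁ = 0.7458 rad, φ₂ = -0.8498 rad, and Δλ = -2.4867 rad.
Haversine: a = sin²(Δφ/2) + cos φ₁ cos φ₂ sin²(Δλ/2) = 0.5124 + (0.7346)(0.6601)(0.8966) = 0.94714.
Central angle c = 2·arcsin(√a) = 2.67763 rad.
So the angular separation is 2.6776 rad.

2.6776 rad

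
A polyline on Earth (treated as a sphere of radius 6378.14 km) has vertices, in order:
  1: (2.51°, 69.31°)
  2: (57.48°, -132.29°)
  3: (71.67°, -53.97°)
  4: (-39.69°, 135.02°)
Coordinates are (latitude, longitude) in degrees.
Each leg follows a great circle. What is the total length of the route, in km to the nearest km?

33247 km

Leg 1→2: central angle 2.0515 rad, distance 13085.0 km.
Leg 2→3: central angle 0.5833 rad, distance 3720.4 km.
Leg 3→4: central angle 2.5778 rad, distance 16441.9 km.
Total: 13085.0 + 3720.4 + 16441.9 ≈ 33247 km.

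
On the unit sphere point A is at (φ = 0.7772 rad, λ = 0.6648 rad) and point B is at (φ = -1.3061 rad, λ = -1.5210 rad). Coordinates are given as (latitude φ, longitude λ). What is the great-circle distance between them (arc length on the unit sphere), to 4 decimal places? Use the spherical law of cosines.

2.4726

Let φ₁ = 0.7772 rad, φ₂ = -1.3061 rad, and Δλ = -2.1858 rad.
cos c = sin φ₁ sin φ₂ + cos φ₁ cos φ₂ cos Δλ = (0.7013)(-0.9652) + (0.7129)(0.2616)(-0.5770) = -0.78447,
so c = arccos(-0.78447) = 2.47263 rad.
On the unit sphere the arc length equals the central angle: 2.4726.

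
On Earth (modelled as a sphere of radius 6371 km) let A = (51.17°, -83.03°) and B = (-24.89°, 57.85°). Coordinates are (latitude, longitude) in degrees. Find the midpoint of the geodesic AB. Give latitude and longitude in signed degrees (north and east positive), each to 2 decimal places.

31.81°, 14.61°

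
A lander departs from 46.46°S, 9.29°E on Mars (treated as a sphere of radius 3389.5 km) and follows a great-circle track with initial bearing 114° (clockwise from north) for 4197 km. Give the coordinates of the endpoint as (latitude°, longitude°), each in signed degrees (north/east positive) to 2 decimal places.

Angular distance δ = d/R = 4197/3389.5 = 1.23824 rad; initial bearing θ = 1.9897 rad.
sin φ₂ = sin φ₁ cos δ + cos φ₁ sin δ cos θ = (-0.7249)(0.3265) + (0.6889)(0.9452)(-0.4067) = -0.5015, so φ₂ = -30.10°.
Δλ = atan2(sin θ sin δ cos φ₁, cos δ − sin φ₁ sin φ₂) = atan2(0.5948, -0.0371) = 93.565°.
λ₂ = 9.290° + 93.565° = 102.86°.

-30.10°, 102.86°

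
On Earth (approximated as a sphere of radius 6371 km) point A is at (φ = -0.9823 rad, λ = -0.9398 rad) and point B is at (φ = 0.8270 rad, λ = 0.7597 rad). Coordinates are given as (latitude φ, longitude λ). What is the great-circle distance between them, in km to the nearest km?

With latitudes φ₁ = -56.282°, φ₂ = 47.384° and longitude difference Δλ = 97.374°:
cos c = sin φ₁ sin φ₂ + cos φ₁ cos φ₂ cos Δλ = (-0.8318)(0.7359) + (0.5551)(0.6771)(-0.1283) = -0.66035,
so c = arccos(-0.66035) = 2.29208 rad.
Distance = R·c = 6371 × 2.2921 ≈ 14603 km.

14603 km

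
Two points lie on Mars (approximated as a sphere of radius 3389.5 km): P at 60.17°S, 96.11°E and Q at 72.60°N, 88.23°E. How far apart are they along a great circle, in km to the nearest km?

7861 km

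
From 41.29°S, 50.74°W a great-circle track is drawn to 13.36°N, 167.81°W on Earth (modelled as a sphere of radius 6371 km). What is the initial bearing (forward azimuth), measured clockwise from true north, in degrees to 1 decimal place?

With φ₁ = -0.7206, φ₂ = 0.2332, Δλ = -2.0433 rad, the forward-azimuth formula gives
θ = atan2( sin Δλ cos φ₂ , cos φ₁ sin φ₂ − sin φ₁ cos φ₂ cos Δλ ) = atan2(-0.8664, -0.1185) = -97.79°.
Adding 360° brings this into [0°, 360°): 262.2°.

262.2°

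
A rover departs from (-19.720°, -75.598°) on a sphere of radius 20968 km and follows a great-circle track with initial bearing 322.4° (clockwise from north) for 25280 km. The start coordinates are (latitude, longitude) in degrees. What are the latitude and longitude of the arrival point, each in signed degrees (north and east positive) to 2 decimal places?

Angular distance δ = d/R = 25280/20968 = 1.20565 rad; initial bearing θ = 5.6269 rad.
sin φ₂ = sin φ₁ cos δ + cos φ₁ sin δ cos θ = (-0.3374)(0.3571) + (0.9414)(0.9341)(0.7923) = 0.5762, so φ₂ = 35.18°.
Δλ = atan2(sin θ sin δ cos φ₁, cos δ − sin φ₁ sin φ₂) = atan2(-0.5365, 0.5515) = -44.210°.
λ₂ = -75.598° − 44.210° = -119.81°.

35.18°, -119.81°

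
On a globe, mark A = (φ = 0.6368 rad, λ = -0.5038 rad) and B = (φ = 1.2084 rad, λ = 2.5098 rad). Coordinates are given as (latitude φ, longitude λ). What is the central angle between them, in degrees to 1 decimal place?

Let φ₁ = 0.6368 rad, φ₂ = 1.2084 rad, and Δλ = 3.0136 rad.
cos c = sin φ₁ sin φ₂ + cos φ₁ cos φ₂ cos Δλ = (0.5946)(0.9350) + (0.8040)(0.3545)(-0.9918) = 0.27330,
so c = arccos(0.27330) = 1.29397 rad.
So the angular separation is 74.1°.

74.1°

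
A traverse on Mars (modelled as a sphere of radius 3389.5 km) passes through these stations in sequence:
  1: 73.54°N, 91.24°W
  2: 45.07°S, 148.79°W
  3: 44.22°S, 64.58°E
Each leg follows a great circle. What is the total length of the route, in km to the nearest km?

Leg 1→2: central angle 2.1792 rad, distance 7386.5 km.
Leg 2→3: central angle 1.4997 rad, distance 5083.2 km.
Total: 7386.5 + 5083.2 ≈ 12470 km.

12470 km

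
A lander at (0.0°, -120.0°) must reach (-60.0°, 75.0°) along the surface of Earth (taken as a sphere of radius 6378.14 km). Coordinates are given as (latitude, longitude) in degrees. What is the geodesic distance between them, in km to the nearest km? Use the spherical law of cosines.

13234 km

Let φ₁ = 0.0000 rad, φ₂ = -1.0472 rad, and Δλ = -2.8798 rad.
cos c = sin φ₁ sin φ₂ + cos φ₁ cos φ₂ cos Δλ = (0.0000)(-0.8660) + (1.0000)(0.5000)(-0.9659) = -0.48296,
so c = arccos(-0.48296) = 2.07483 rad.
Distance = R·c = 6378.14 × 2.0748 ≈ 13234 km.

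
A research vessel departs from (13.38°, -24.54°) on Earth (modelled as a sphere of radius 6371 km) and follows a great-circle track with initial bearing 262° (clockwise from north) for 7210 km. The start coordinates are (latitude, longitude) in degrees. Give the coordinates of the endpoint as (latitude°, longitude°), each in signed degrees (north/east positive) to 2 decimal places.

-1.39°, -88.25°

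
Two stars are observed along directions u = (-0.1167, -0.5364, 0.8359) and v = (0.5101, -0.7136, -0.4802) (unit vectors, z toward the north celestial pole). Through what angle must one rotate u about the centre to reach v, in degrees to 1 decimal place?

94.5°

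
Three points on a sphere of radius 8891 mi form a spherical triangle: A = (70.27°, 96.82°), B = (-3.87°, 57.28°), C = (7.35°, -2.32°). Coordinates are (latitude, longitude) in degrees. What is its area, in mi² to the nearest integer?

71515889 mi²

Side lengths (central angles): a = 1.0563, b = 1.5035, c = 1.3733 rad; semiperimeter s = 1.9666.
By l'Huilier's theorem, tan(E/4) = √[tan(s/2) tan((s−a)/2) tan((s−b)/2) tan((s−c)/2)], giving spherical excess E = 0.9047 rad.
Area = E·R² = 0.9047 × (8891)² ≈ 71515889 mi².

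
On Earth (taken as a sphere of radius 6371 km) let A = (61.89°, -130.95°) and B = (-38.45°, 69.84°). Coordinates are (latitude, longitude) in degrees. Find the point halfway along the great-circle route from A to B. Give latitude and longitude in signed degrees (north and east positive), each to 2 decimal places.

34.31°, 95.85°

Central angle δ = 2.6758 rad. Interpolating on the sphere with fraction f = 0.5:
P = [sin((1−f)δ)·A + sin(fδ)·B] / sin δ = 2.1663·A + 2.1663·B in Cartesian coordinates,
giving P = (-0.0843, 0.8217, 0.5637), i.e. latitude 34.31°, longitude 95.85°.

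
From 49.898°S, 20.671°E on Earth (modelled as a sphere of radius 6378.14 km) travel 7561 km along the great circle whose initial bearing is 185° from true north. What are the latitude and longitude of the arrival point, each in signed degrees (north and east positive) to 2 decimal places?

Angular distance δ = d/R = 7561/6378.14 = 1.18546 rad; initial bearing θ = 3.2289 rad.
sin φ₂ = sin φ₁ cos δ + cos φ₁ sin δ cos θ = (-0.7649)(0.3759) + (0.6442)(0.9267)(-0.9962) = -0.8822, so φ₂ = -61.90°.
Δλ = atan2(sin θ sin δ cos φ₁, cos δ − sin φ₁ sin φ₂) = atan2(-0.0520, -0.2989) = -170.126°.
λ₂ = 20.671° − 170.126° = -149.45°.

-61.90°, -149.45°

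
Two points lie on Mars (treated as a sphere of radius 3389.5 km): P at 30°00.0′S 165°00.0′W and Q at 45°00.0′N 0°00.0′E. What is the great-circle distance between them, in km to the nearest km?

9520 km

In radians: φ₁ = -0.5236, φ₂ = 0.7854, Δλ = 165.000° = 2.8798 rad.
cos c = sin φ₁ sin φ₂ + cos φ₁ cos φ₂ cos Δλ = (-0.5000)(0.7071) + (0.8660)(0.7071)(-0.9659) = -0.94506,
so c = arccos(-0.94506) = 2.80857 rad.
Distance = R·c = 3389.5 × 2.8086 ≈ 9520 km.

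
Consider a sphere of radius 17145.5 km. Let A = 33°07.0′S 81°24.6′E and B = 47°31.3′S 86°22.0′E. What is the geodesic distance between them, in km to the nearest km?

With latitudes φ₁ = -33.117°, φ₂ = -47.522° and longitude difference Δλ = 4.957°:
cos c = sin φ₁ sin φ₂ + cos φ₁ cos φ₂ cos Δλ = (-0.5463)(-0.7375) + (0.8376)(0.6753)(0.9963) = 0.96645,
so c = arccos(0.96645) = 0.25978 rad.
Distance = R·c = 17145.5 × 0.2598 ≈ 4454 km.

4454 km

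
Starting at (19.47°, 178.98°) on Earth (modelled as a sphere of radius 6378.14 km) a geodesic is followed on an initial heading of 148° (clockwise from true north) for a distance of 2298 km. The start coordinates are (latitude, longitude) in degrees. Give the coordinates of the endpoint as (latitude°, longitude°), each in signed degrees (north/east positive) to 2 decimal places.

Angular distance δ = d/R = 2298/6378.14 = 0.36029 rad; initial bearing θ = 2.5831 rad.
sin φ₂ = sin φ₁ cos δ + cos φ₁ sin δ cos θ = (0.3333)(0.9358) + (0.9428)(0.3525)(-0.8480) = 0.0300, so φ₂ = 1.72°.
Δλ = atan2(sin θ sin δ cos φ₁, cos δ − sin φ₁ sin φ₂) = atan2(0.1761, 0.9258) = 10.772°.
λ₂ = 178.980° + 10.772° = 189.75° → -170.25° after wrapping to (−180°, 180°].

1.72°, -170.25°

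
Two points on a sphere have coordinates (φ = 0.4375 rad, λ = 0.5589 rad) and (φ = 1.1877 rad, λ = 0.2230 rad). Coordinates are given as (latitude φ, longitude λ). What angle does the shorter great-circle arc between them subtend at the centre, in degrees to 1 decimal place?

In radians: φ₁ = 0.4375, φ₂ = 1.1877, Δλ = -19.246° = -0.3359 rad.
cos c = sin φ₁ sin φ₂ + cos φ₁ cos φ₂ cos Δλ = (0.4237)(0.9275) + (0.9058)(0.3738)(0.9441) = 0.71263,
so c = arccos(0.71263) = 0.77756 rad.
So the angular separation is 44.6°.

44.6°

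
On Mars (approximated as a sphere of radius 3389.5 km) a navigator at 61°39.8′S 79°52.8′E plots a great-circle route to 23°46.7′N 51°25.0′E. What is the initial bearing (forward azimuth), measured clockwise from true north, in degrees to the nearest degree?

334°

Δλ = -28.463° = -0.4968 rad.
y = sin Δλ · cos φ₂ = (-0.4766)(0.9151) = -0.4361
x = cos φ₁ sin φ₂ − sin φ₁ cos φ₂ cos Δλ = (0.4747)(0.4032) − (-0.8802)(0.9151)(0.8791) = 0.8995
θ = atan2(y, x) = -25.87°; adding 360° gives 334°.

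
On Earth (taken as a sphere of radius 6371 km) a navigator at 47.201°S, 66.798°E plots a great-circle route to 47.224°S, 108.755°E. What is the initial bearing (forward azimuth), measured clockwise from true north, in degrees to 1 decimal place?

105.8°

Δλ = 41.957° = 0.7323 rad.
y = sin Δλ · cos φ₂ = (0.6686)(0.6791) = 0.4541
x = cos φ₁ sin φ₂ − sin φ₁ cos φ₂ cos Δλ = (0.6794)(-0.7340) − (-0.7337)(0.6791)(0.7436) = -0.1281
θ = atan2(y, x) = 105.76°, so the bearing is 105.8°.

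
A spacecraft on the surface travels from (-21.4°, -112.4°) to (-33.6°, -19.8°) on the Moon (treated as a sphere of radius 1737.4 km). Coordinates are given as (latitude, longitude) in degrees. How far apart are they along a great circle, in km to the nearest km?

With latitudes φ₁ = -21.400°, φ₂ = -33.600° and longitude difference Δλ = 92.600°:
Haversine: a = sin²(Δφ/2) + cos φ₁ cos φ₂ sin²(Δλ/2) = 0.0113 + (0.9311)(0.8329)(0.5227) = 0.41663.
Central angle c = 2·arcsin(√a) = 1.40327 rad.
Distance = R·c = 1737.4 × 1.4033 ≈ 2438 km.

2438 km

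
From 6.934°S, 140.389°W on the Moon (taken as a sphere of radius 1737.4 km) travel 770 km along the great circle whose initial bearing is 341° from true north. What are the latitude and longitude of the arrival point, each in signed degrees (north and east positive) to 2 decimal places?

Angular distance δ = d/R = 770/1737.4 = 0.44319 rad; initial bearing θ = 5.9516 rad.
sin φ₂ = sin φ₁ cos δ + cos φ₁ sin δ cos θ = (-0.1207)(0.9034) + (0.9927)(0.4288)(0.9455) = 0.2934, so φ₂ = 17.06°.
Δλ = atan2(sin θ sin δ cos φ₁, cos δ − sin φ₁ sin φ₂) = atan2(-0.1386, 0.9388) = -8.398°.
λ₂ = -140.389° − 8.398° = -148.79°.

17.06°, -148.79°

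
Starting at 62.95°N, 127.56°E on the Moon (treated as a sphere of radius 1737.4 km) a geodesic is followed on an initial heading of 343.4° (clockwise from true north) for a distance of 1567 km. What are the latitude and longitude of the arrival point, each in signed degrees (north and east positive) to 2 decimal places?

Angular distance δ = d/R = 1567/1737.4 = 0.90192 rad; initial bearing θ = 5.9935 rad.
sin φ₂ = sin φ₁ cos δ + cos φ₁ sin δ cos θ = (0.8906)(0.6201) + (0.4548)(0.7845)(0.9583) = 0.8942, so φ₂ = 63.40°.
Δλ = atan2(sin θ sin δ cos φ₁, cos δ − sin φ₁ sin φ₂) = atan2(-0.1019, -0.1763) = -149.960°.
λ₂ = 127.560° − 149.960° = -22.40°.

63.40°, -22.40°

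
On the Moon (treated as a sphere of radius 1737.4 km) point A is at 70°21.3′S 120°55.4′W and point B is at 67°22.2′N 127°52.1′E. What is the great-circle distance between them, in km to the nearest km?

4741 km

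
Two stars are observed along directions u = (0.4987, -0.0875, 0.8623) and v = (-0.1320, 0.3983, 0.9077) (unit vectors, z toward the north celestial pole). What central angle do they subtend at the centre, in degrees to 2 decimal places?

46.99°

u·v = 0.6820; |u| = 1.0000, |v| = 1.0000.
cos θ = (u·v)/(|u||v|) = 0.6821, so θ = 46.99°.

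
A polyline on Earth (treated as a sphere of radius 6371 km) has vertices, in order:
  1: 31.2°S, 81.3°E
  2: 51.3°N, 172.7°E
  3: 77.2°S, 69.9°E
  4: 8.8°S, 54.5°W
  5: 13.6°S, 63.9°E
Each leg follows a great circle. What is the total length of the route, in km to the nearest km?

51199 km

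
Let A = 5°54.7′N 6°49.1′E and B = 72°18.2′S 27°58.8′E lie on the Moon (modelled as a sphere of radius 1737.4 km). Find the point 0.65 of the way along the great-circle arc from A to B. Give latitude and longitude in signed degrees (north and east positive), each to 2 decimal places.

The central angle between A and B is δ = 1.3859 rad.
With f = 0.65, the slerp weights are sin((1−f)δ)/sin δ = 0.4743 and sin(fδ)/sin δ = 0.7974.
Weighted sum of the unit vectors: (0.4743)·(0.9876,0.1181,0.1030) + (0.7974)·(0.2684,0.1426,-0.9527) = (0.6826, 0.1697, -0.7108).
Converting back: φ = atan2(z, √(x²+y²)) = -45.30°, λ = atan2(y, x) = 13.97°.

-45.30°, 13.97°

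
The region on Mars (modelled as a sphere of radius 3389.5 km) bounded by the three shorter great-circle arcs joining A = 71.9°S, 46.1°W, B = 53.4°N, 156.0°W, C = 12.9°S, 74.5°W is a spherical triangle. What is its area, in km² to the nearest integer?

14045136 km²

Side lengths (central angles): a = 1.6643, b = 1.0717, c = 2.5430 rad; semiperimeter s = 2.6395.
By l'Huilier's theorem, tan(E/4) = √[tan(s/2) tan((s−a)/2) tan((s−b)/2) tan((s−c)/2)], giving spherical excess E = 1.2225 rad.
Area = E·R² = 1.2225 × (3389.5)² ≈ 14045136 km².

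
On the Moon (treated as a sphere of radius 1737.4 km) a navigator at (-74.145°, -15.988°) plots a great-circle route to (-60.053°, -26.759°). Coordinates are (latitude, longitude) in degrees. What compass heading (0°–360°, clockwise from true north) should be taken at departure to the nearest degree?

With φ₁ = -1.2941, φ₂ = -1.0481, Δλ = -0.1880 rad, the forward-azimuth formula gives
θ = atan2( sin Δλ cos φ₂ , cos φ₁ sin φ₂ − sin φ₁ cos φ₂ cos Δλ ) = atan2(-0.0933, 0.2350) = -21.65°.
Adding 360° brings this into [0°, 360°): 338°.

338°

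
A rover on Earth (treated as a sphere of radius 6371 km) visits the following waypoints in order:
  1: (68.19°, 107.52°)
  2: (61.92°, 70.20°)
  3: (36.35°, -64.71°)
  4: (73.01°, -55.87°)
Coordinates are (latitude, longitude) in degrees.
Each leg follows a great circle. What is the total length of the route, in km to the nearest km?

Leg 1→2: central angle 0.2901 rad, distance 1848.3 km.
Leg 2→3: central angle 1.3126 rad, distance 8362.8 km.
Leg 3→4: central angle 0.6445 rad, distance 4106.1 km.
Total: 1848.3 + 8362.8 + 4106.1 ≈ 14317 km.

14317 km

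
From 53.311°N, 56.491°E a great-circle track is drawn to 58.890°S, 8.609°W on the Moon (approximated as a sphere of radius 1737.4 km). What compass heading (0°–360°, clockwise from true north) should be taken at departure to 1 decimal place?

With φ₁ = 0.9305, φ₂ = -1.0278, Δλ = -1.1362 rad, the forward-azimuth formula gives
θ = atan2( sin Δλ cos φ₂ , cos φ₁ sin φ₂ − sin φ₁ cos φ₂ cos Δλ ) = atan2(-0.4687, -0.6860) = -145.66°.
Adding 360° brings this into [0°, 360°): 214.3°.

214.3°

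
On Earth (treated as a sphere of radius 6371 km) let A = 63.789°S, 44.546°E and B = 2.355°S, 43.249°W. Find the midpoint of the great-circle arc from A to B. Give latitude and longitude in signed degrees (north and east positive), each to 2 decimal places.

Central angle δ = 1.5169 rad. Interpolating on the sphere with fraction f = 0.5:
P = [sin((1−f)δ)·A + sin(fδ)·B] / sin δ = 0.6888·A + 0.6888·B in Cartesian coordinates,
giving P = (0.7181, -0.2581, -0.6463), i.e. latitude -40.26°, longitude -19.77°.

-40.26°, -19.77°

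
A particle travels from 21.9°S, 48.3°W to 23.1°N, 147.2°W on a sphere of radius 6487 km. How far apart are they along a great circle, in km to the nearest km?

In radians: φ₁ = -0.3822, φ₂ = 0.4032, Δλ = -98.900° = -1.7261 rad.
cos c = sin φ₁ sin φ₂ + cos φ₁ cos φ₂ cos Δλ = (-0.3730)(0.3923) + (0.9278)(0.9198)(-0.1547) = -0.27837,
so c = arccos(-0.27837) = 1.85290 rad.
Distance = R·c = 6487 × 1.8529 ≈ 12020 km.

12020 km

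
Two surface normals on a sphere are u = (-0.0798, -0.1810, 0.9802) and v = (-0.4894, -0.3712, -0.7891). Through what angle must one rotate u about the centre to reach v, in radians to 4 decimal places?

u·v = -0.6672; |u| = 1.0000, |v| = 1.0000.
cos θ = (u·v)/(|u||v|) = -0.6673, so θ = 2.3013 rad.

2.3013 rad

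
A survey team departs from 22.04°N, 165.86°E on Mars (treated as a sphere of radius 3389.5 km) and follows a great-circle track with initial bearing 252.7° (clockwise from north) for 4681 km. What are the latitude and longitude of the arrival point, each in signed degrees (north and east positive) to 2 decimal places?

-11.53°, 92.74°

Angular distance δ = d/R = 4681/3389.5 = 1.38103 rad; initial bearing θ = 4.4104 rad.
sin φ₂ = sin φ₁ cos δ + cos φ₁ sin δ cos θ = (0.3753)(0.1886) + (0.9269)(0.9820)(-0.2974) = -0.1999, so φ₂ = -11.53°.
Δλ = atan2(sin θ sin δ cos φ₁, cos δ − sin φ₁ sin φ₂) = atan2(-0.8691, 0.2636) = -73.125°.
λ₂ = 165.860° − 73.125° = 92.74°.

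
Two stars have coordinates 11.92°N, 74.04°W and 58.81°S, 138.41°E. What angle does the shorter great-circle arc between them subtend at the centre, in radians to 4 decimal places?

2.2197 rad

With latitudes φ₁ = 11.920°, φ₂ = -58.810° and longitude difference Δλ = -147.550°:
Haversine: a = sin²(Δφ/2) + cos φ₁ cos φ₂ sin²(Δλ/2) = 0.3350 + (0.9784)(0.5179)(0.9219) = 0.80214.
Central angle c = 2·arcsin(√a) = 2.21966 rad.
So the angular separation is 2.2197 rad.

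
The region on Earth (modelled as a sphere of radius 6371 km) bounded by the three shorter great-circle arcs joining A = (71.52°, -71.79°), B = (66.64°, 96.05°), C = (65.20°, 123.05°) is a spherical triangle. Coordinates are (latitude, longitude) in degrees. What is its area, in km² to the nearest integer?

2974590 km²

Side lengths (central angles): a = 0.1924, b = 0.7489, c = 0.7260 rad; semiperimeter s = 0.8336.
By l'Huilier's theorem, tan(E/4) = √[tan(s/2) tan((s−a)/2) tan((s−b)/2) tan((s−c)/2)], giving spherical excess E = 0.0733 rad.
Area = E·R² = 0.0733 × (6371)² ≈ 2974590 km².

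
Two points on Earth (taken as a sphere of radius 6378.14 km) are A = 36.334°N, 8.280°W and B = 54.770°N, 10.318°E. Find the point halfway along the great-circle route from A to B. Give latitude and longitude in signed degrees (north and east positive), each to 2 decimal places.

45.92°, -0.53°

The central angle between A and B is δ = 0.3913 rad.
With f = 0.5, the slerp weights are sin((1−f)δ)/sin δ = 0.5097 and sin(fδ)/sin δ = 0.5097.
Weighted sum of the unit vectors: (0.5097)·(0.7972,-0.1160,0.5925) + (0.5097)·(0.5675,0.1033,0.8168) = (0.6956, -0.0065, 0.7184).
Converting back: φ = atan2(z, √(x²+y²)) = 45.92°, λ = atan2(y, x) = -0.53°.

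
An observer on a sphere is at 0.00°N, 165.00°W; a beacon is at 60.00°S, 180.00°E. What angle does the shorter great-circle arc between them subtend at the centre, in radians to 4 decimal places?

1.0668 rad

Let φ₁ = 0.0000 rad, φ₂ = -1.0472 rad, and Δλ = -0.2618 rad.
Haversine: a = sin²(Δφ/2) + cos φ₁ cos φ₂ sin²(Δλ/2) = 0.2500 + (1.0000)(0.5000)(0.0170) = 0.25852.
Central angle c = 2·arcsin(√a) = 1.06676 rad.
So the angular separation is 1.0668 rad.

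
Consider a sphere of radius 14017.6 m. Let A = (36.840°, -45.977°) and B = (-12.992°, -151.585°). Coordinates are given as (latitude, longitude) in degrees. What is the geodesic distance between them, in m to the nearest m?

26951 m

Let φ₁ = 0.6430 rad, φ₂ = -0.2268 rad, and Δλ = -1.8432 rad.
cos c = sin φ₁ sin φ₂ + cos φ₁ cos φ₂ cos Δλ = (0.5996)(-0.2248) + (0.8003)(0.9744)(-0.2691) = -0.34461,
so c = arccos(-0.34461) = 1.92262 rad.
Distance = R·c = 14017.6 × 1.9226 ≈ 26951 m.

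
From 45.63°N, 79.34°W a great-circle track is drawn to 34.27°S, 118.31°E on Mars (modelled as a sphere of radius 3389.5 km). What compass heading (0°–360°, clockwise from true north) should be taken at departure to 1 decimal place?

304.0°

Δλ = -162.350° = -2.8335 rad.
y = sin Δλ · cos φ₂ = (-0.3032)(0.8264) = -0.2506
x = cos φ₁ sin φ₂ − sin φ₁ cos φ₂ cos Δλ = (0.6993)(-0.5631) − (0.7148)(0.8264)(-0.9529) = 0.1692
θ = atan2(y, x) = -55.98°; adding 360° gives 304.0°.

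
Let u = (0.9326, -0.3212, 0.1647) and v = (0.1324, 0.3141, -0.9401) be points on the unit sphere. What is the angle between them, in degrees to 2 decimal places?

u·v = -0.1322; |u| = 1.0000, |v| = 1.0000.
cos θ = (u·v)/(|u||v|) = -0.1322, so θ = 97.60°.

97.60°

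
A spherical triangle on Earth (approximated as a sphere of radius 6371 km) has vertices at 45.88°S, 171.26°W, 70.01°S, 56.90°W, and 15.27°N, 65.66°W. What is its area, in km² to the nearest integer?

40536104 km²

Side lengths (central angles): a = 1.4923, b = 1.9495, c = 0.9564 rad; semiperimeter s = 2.1991.
By l'Huilier's theorem, tan(E/4) = √[tan(s/2) tan((s−a)/2) tan((s−b)/2) tan((s−c)/2)], giving spherical excess E = 0.9987 rad.
Area = E·R² = 0.9987 × (6371)² ≈ 40536104 km².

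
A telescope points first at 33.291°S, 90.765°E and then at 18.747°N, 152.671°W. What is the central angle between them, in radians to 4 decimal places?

In radians: φ₁ = -0.5810, φ₂ = 0.3272, Δλ = 116.564° = 2.0344 rad.
Haversine: a = sin²(Δφ/2) + cos φ₁ cos φ₂ sin²(Δλ/2) = 0.1924 + (0.8359)(0.9469)(0.7236) = 0.76519.
Central angle c = 2·arcsin(√a) = 2.12985 rad.
So the angular separation is 2.1299 rad.

2.1299 rad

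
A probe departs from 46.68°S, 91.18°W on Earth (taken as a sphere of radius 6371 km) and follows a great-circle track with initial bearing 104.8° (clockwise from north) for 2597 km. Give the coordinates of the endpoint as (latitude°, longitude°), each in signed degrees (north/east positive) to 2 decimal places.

-47.51°, -56.61°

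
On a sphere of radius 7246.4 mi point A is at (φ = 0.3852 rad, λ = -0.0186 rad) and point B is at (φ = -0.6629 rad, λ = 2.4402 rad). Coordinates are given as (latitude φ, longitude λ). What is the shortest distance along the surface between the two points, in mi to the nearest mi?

Let φ₁ = 0.3852 rad, φ₂ = -0.6629 rad, and Δλ = 2.4588 rad.
Haversine: a = sin²(Δφ/2) + cos φ₁ cos φ₂ sin²(Δλ/2) = 0.2504 + (0.9267)(0.7882)(0.8879) = 0.89897.
Central angle c = 2·arcsin(√a) = 2.49465 rad.
Distance = R·c = 7246.4 × 2.4947 ≈ 18077 mi.

18077 mi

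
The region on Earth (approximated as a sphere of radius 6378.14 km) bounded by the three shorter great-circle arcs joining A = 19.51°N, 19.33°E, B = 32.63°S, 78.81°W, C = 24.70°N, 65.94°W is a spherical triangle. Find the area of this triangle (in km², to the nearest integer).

38286502 km²

Side lengths (central angles): a = 1.0233, b = 1.3590, c = 1.8676 rad; semiperimeter s = 2.1250.
By l'Huilier's theorem, tan(E/4) = √[tan(s/2) tan((s−a)/2) tan((s−b)/2) tan((s−c)/2)], giving spherical excess E = 0.9411 rad.
Area = E·R² = 0.9411 × (6378.14)² ≈ 38286502 km².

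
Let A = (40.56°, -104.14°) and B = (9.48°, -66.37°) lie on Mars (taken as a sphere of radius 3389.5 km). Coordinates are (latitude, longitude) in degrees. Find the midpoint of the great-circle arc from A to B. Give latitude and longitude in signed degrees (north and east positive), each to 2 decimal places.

26.23°, -82.71°

Central angle δ = 0.7962 rad. Interpolating on the sphere with fraction f = 0.5:
P = [sin((1−f)δ)·A + sin(fδ)·B] / sin δ = 0.5424·A + 0.5424·B in Cartesian coordinates,
giving P = (0.1138, -0.8898, 0.4420), i.e. latitude 26.23°, longitude -82.71°.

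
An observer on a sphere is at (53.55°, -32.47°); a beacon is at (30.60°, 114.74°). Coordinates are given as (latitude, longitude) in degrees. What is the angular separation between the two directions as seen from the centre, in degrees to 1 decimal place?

Let φ₁ = 0.9346 rad, φ₂ = 0.5341 rad, and Δλ = 2.5693 rad.
Haversine: a = sin²(Δφ/2) + cos φ₁ cos φ₂ sin²(Δλ/2) = 0.0396 + (0.5941)(0.8607)(0.9203) = 0.51022.
Central angle c = 2·arcsin(√a) = 1.59124 rad.
So the angular separation is 91.2°.

91.2°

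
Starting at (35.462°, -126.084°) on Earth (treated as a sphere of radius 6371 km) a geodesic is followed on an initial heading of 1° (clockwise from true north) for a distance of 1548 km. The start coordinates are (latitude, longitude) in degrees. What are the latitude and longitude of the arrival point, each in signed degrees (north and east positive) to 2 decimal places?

Angular distance δ = d/R = 1548/6371 = 0.24298 rad; initial bearing θ = 0.0175 rad.
sin φ₂ = sin φ₁ cos δ + cos φ₁ sin δ cos θ = (0.5802)(0.9706) + (0.8145)(0.2406)(0.9998) = 0.7591, so φ₂ = 49.38°.
Δλ = atan2(sin θ sin δ cos φ₁, cos δ − sin φ₁ sin φ₂) = atan2(0.0034, 0.5303) = 0.370°.
λ₂ = -126.084° + 0.370° = -125.71°.

49.38°, -125.71°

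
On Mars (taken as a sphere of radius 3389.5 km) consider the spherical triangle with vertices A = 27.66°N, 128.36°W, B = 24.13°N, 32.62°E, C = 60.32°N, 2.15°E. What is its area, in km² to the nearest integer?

246374 km²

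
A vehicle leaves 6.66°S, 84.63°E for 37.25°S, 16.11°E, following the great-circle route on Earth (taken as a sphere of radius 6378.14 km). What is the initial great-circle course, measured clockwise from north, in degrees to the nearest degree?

233°

With φ₁ = -0.1162, φ₂ = -0.6501, Δλ = -1.1959 rad, the forward-azimuth formula gives
θ = atan2( sin Δλ cos φ₂ , cos φ₁ sin φ₂ − sin φ₁ cos φ₂ cos Δλ ) = atan2(-0.7407, -0.5674) = -127.45°.
Adding 360° brings this into [0°, 360°): 233°.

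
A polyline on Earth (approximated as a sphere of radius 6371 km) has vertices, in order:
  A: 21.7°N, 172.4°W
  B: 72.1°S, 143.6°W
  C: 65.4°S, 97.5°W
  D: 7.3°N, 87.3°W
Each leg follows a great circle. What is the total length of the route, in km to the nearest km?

20724 km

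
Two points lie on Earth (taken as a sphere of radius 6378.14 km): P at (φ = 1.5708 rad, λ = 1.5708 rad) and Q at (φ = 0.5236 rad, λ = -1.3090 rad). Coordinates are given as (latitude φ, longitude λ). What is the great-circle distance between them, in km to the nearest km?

Let φ₁ = 1.5708 rad, φ₂ = 0.5236 rad, and Δλ = -2.8798 rad.
cos c = sin φ₁ sin φ₂ + cos φ₁ cos φ₂ cos Δλ = (1.0000)(0.5000) + (-0.0000)(0.8660)(-0.9659) = 0.50000,
so c = arccos(0.50000) = 1.04719 rad.
Distance = R·c = 6378.14 × 1.0472 ≈ 6679 km.

6679 km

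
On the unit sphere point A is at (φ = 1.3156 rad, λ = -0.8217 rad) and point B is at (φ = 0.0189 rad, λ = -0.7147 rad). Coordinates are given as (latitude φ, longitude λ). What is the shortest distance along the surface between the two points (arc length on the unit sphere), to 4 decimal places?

1.2982

With latitudes φ₁ = 75.378°, φ₂ = 1.083° and longitude difference Δλ = 6.131°:
cos c = sin φ₁ sin φ₂ + cos φ₁ cos φ₂ cos Δλ = (0.9676)(0.0189) + (0.2524)(0.9998)(0.9943) = 0.26923,
so c = arccos(0.26923) = 1.29820 rad.
On the unit sphere the arc length equals the central angle: 1.2982.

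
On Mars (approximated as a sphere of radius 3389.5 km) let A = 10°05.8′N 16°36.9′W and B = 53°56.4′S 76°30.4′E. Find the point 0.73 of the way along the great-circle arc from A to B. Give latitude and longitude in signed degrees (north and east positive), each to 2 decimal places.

-44.76°, 36.86°

The central angle between A and B is δ = 1.7450 rad.
With f = 0.73, the slerp weights are sin((1−f)δ)/sin δ = 0.4609 and sin(fδ)/sin δ = 0.9709.
Weighted sum of the unit vectors: (0.4609)·(0.9434,-0.2815,0.1753) + (0.9709)·(0.1373,0.5724,-0.8084) = (0.5681, 0.4260, -0.7041).
Converting back: φ = atan2(z, √(x²+y²)) = -44.76°, λ = atan2(y, x) = 36.86°.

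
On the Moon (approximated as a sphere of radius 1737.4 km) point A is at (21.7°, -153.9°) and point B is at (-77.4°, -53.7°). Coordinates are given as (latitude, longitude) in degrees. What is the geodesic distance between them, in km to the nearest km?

3438 km

With latitudes φ₁ = 21.700°, φ₂ = -77.400° and longitude difference Δλ = 100.200°:
cos c = sin φ₁ sin φ₂ + cos φ₁ cos φ₂ cos Δλ = (0.3697)(-0.9759) + (0.9291)(0.2181)(-0.1771) = -0.39673,
so c = arccos(-0.39673) = 1.97875 rad.
Distance = R·c = 1737.4 × 1.9788 ≈ 3438 km.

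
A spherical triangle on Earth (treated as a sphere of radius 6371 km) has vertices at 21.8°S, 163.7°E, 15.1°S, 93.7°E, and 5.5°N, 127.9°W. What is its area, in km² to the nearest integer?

Side lengths (central angles): a = 2.4093, b = 1.2612, c = 1.1556 rad; semiperimeter s = 2.4131.
By l'Huilier's theorem, tan(E/4) = √[tan(s/2) tan((s−a)/2) tan((s−b)/2) tan((s−c)/2)], giving spherical excess E = 0.1940 rad.
Area = E·R² = 0.1940 × (6371)² ≈ 7874291 km².

7874291 km²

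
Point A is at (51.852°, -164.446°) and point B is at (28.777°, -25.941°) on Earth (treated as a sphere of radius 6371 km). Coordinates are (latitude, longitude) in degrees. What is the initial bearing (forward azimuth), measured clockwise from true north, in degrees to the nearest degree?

With φ₁ = 0.9050, φ₂ = 0.5023, Δλ = 2.4174 rad, the forward-azimuth formula gives
θ = atan2( sin Δλ cos φ₂ , cos φ₁ sin φ₂ − sin φ₁ cos φ₂ cos Δλ ) = atan2(0.5807, 0.8137) = 35.52°.
So the initial bearing is 36°.

36°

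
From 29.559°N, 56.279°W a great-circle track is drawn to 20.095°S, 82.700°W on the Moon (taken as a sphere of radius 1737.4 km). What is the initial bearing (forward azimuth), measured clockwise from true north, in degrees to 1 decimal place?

210.3°

With φ₁ = 0.5159, φ₂ = -0.3507, Δλ = -0.4611 rad, the forward-azimuth formula gives
θ = atan2( sin Δλ cos φ₂ , cos φ₁ sin φ₂ − sin φ₁ cos φ₂ cos Δλ ) = atan2(-0.4179, -0.7138) = -149.65°.
Adding 360° brings this into [0°, 360°): 210.3°.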